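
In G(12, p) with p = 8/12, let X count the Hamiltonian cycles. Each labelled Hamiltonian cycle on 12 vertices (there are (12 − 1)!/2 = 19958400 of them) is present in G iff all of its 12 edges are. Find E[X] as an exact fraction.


K_12 has (12 − 1)!/2 = 19958400 labelled Hamiltonian cycles.
For each such Hamiltonian cycle H, let X_H = 1 if all 12 edges of H are present in G. Then P[X_H = 1] = p^{12} = (2/3)^{12} = 4096/531441.
By linearity of expectation: E[X] = Σ_H E[X_H] = 19958400 · p^{12} = 19958400 · 4096/531441 = 1009254400/6561.
Numerically: E[X] ≈ 1.54e+05.

E[X] = 19958400 · (2/3)^{12} = 1009254400/6561 ≈ 1.54e+05.


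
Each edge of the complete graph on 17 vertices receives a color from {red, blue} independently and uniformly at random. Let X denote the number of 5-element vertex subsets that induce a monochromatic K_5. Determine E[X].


Let X = Σ_S X_S over the C(17, 5) = 6188 subsets S of size 5, where X_S = 1 if the K_5 on S is monochromatic.
For a fixed S, the K_5 on S has C(5, 2) = 10 edges. P[all 10 edges red] = (1/2)^10, and likewise for blue, so P[monochromatic] = 2·(1/2)^10 = 2^{1 − 10} = 1/512.
By linearity: E[X] = C(17, 5) · 2^{1 − 10} = 6188 · 1/512 = 1547/128.
Numerically: E[X] ≈ 12.08594.

E[X] = C(17,5)·2^(1−C(5,2)) = 1547/128 ≈ 12.08594.


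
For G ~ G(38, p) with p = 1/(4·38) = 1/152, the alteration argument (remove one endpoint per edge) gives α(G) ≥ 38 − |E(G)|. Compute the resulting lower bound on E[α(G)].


E[|E(G)|] = C(38, 2)·p = 703 · (1/152) = 37/8.
E[α(G)] ≥ n − E[|E(G)|] = 38 − 37/8 = 267/8.
Numerically: ≈ 33.375000.
(This is only a lower bound; the true E[α(G)] may be larger.)

E[α(G)] ≥ 267/8 ≈ 33.375000.


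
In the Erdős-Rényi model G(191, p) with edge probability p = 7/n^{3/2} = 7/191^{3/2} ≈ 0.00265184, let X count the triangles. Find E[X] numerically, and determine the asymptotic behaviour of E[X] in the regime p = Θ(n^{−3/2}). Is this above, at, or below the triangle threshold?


Number of potential triangles: C(191, 3) = 1143135.
Each occurs with probability p³ ≈ (0.00265184)³ ≈ 1.86485027e-08.
By linearity: E[X] = C(191, 3)·p³ ≈ 1143135 · 1.86485027e-08 ≈ 0.021318.
Since α = 3/2 > 1, p = c/n^{3/2} = o(1/n) is below the triangle threshold p ~ 1/n. Asymptotically E[X] ~ (c³/6)·n^{3(1−α)} = (7³/6)·n^{-1.5} → 0, so by Markov's inequality G has no triangles w.h.p.

E[X] ≈ 0.021318; in regime p = Θ(1/n^{3/2}) E[X] tends to 0 (below the triangle threshold p ~ 1/n).


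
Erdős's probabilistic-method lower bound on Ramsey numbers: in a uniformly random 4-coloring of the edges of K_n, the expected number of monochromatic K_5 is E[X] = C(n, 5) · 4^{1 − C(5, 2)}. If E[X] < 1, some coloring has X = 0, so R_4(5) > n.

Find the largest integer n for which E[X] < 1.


We need C(n, 5) · 4^{1 − 10} < 1, i.e. C(n, 5) < 4^{10 − 1} = 262144.
Check values of n near the boundary:
  n = 28: C(28, 5) = 98280; 98280 < 262144? YES
  n = 29: C(29, 5) = 118755; 118755 < 262144? YES
  n = 30: C(30, 5) = 142506; 142506 < 262144? YES
  n = 31: C(31, 5) = 169911; 169911 < 262144? YES
  n = 32: C(32, 5) = 201376; 201376 < 262144? YES
  n = 33: C(33, 5) = 237336; 237336 < 262144? YES
  n = 34: C(34, 5) = 278256; 278256 < 262144? NO
  n = 35: C(35, 5) = 324632; 324632 < 262144? NO
The largest n with C(n, 5) < 262144 is n = 33 (where E[X] = 29667/32768 ≈ 0.90536). Hence R_4(5) > 33, i.e. R_4(5) ≥ 34.

Largest n = 33; hence R_4(5) > 33.


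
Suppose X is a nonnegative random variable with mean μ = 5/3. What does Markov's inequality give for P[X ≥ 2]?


μ = E[X] = 5/3, a = 2.
Markov: P[X ≥ 2] ≤ μ/a = (5/3)/2 = 5/6.
Numerically: ≈ 0.83333.
(Since a = 2 > μ = 1.66667, the bound 5/6 is < 1 and informative.)

P[X ≥ 2] ≤ 5/6 ≈ 0.83333.


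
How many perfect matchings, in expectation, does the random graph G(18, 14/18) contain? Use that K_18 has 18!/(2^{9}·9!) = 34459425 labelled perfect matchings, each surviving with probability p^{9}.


K_18 has 18!/(2^{9}·9!) = 34459425 labelled perfect matchings.
For each such perfect matching H, let X_H = 1 if all 9 edges of H are present in G. Then P[X_H = 1] = p^{9} = (7/9)^{9} = 40353607/387420489.
Summing the indicators: E[X] = Σ_H E[X_H] = 34459425 · p^{9} = 34459425 · 40353607/387420489 = 17167433257975/4782969.
Numerically: E[X] ≈ 3.589e+06.

E[X] = 34459425 · (7/9)^{9} = 17167433257975/4782969 ≈ 3.589e+06.


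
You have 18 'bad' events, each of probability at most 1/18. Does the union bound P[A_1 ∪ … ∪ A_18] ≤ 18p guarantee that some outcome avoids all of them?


Union bound: P[∪_{i=1}^{18} A_i] ≤ Σ_i P[A_i] ≤ 18·p = 18·(1/18) = 1.
Numerically: 1 ≈ 1.000000.
Is 1 < 1? NO.
Since the bound 1 is ≥ 1, the union bound is uninformative here; it does NOT by itself certify existence.

18·p = 1 ≈ 1.000000; existence NOT certified by the union bound.


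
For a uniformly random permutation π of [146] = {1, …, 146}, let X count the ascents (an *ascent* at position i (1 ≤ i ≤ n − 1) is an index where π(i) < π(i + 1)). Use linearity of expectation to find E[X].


Write X = Σ X_I over i = 1, …, 145, with X_I the indicator of one ascent.
There are 145 indicators.
For each fixed i, the pair (π(i), π(i+1)) is a uniformly random ordered pair of distinct values from {1, …, 146}; by symmetry P[π(i) < π(i+1)] = 1/2.
By linearity: E[X] = 145 · (1/2) = (146 − 1) · (1/2) = 145/2 ≈ 72.500000.

E[X] = 145/2 = 72.500000.


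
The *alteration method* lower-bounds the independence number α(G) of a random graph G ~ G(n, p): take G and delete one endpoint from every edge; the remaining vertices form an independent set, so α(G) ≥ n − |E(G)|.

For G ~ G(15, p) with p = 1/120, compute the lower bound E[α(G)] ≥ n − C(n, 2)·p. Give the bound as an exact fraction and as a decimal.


E[|E(G)|] = C(15, 2)·p = 105 · (1/120) = 7/8.
E[α(G)] ≥ n − E[|E(G)|] = 15 − 7/8 = 113/8.
Numerically: ≈ 14.12500.
(This is only a lower bound; the true E[α(G)] may be larger.)

E[α(G)] ≥ 113/8 ≈ 14.12500.


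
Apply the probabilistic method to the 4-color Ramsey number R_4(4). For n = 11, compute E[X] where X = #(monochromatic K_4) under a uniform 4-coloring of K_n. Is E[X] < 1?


E[X] = C(11, 4) · 4^{1 − 6} = 330 · 4^{−5} = 330/1024.
As a reduced fraction: E[X] = 165/512 ≈ 0.322266.
Is E[X] < 1? YES.
Since E[X] < 1, there exists a 4-coloring of K_{11} with no monochromatic K_4; hence R_4(4) > 11.

E[X] = 165/512 ≈ 0.322266; E[X] < 1, so R_4(4) > 11.


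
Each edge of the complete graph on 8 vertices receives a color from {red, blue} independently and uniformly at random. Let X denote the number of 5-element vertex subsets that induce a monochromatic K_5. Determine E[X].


Let X = Σ_S X_S over the C(8, 5) = 56 subsets S of size 5, where X_S = 1 if the K_5 on S is monochromatic.
For a fixed S, the K_5 on S has C(5, 2) = 10 edges. P[all 10 edges red] = (1/2)^10, and likewise for blue, so P[monochromatic] = 2·(1/2)^10 = 2^{1 − 10} = 1/512.
By linearity of expectation: E[X] = C(8, 5) · 2^{1 − 10} = 56 · 1/512 = 7/64.
Numerically: E[X] ≈ 0.109375.

E[X] = C(8,5)·2^(1−C(5,2)) = 7/64 ≈ 0.109375.


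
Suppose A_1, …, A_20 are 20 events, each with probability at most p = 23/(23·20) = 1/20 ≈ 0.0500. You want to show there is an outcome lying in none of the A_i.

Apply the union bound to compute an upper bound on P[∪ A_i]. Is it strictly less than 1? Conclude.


Union bound: P[∪_{i=1}^{20} A_i] ≤ Σ_i P[A_i] ≤ 20·p = 20·(1/20) = 1.
Numerically: 1 ≈ 1.0000.
Is 1 < 1? NO.
Since the bound 1 is ≥ 1, the union bound is uninformative here; it does NOT by itself certify existence.

20·p = 1 ≈ 1.0000; existence NOT certified by the union bound.


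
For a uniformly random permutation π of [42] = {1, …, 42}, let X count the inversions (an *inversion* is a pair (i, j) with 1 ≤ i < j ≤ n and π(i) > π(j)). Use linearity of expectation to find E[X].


Write X = Σ X_I over the C(42, 2) = 861 pairs i < j, with X_I the indicator of one inversion.
There are 861 indicators.
For each fixed pair i < j, the values π(i) and π(j) are two distinct elements of {1, …, 42} in uniformly random order; by symmetry P[π(i) > π(j)] = 1/2.
By linearity: E[X] = 861 · (1/2) = C(42, 2) · (1/2) = 861/2 = 861/2 ≈ 430.50000.

E[X] = 861/2 = 430.50000.


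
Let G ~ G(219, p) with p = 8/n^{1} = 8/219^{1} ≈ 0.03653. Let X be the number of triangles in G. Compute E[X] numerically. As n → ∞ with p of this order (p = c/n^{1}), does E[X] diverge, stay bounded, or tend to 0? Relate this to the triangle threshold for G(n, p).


Number of potential triangles: C(219, 3) = 1726669.
Each occurs with probability p³ ≈ (0.03653)³ ≈ 4.8745846e-05.
By linearity: E[X] = C(219, 3)·p³ ≈ 1726669 · 4.8745846e-05 ≈ 84.16794.
Here α = 1, so p = 8/n is exactly at the triangle threshold p ~ 1/n. Asymptotically E[X] → c³/6 = 8³/6 = 256/3 ≈ 85.33333, a bounded constant. In this regime the triangle count is asymptotically Poisson(c³/6).

E[X] ≈ 84.16794; in regime p = Θ(1/n^{1}) E[X] stays bounded (at the triangle threshold p ~ 1/n).


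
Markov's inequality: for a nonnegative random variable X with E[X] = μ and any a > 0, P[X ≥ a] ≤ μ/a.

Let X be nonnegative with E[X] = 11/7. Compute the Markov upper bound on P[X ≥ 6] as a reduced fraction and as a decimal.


μ = E[X] = 11/7, a = 6.
Markov: P[X ≥ 6] ≤ μ/a = (11/7)/6 = 11/42.
Numerically: ≈ 0.262.
(Since a = 6 > μ = 1.571, the bound 11/42 is < 1 and informative.)

P[X ≥ 6] ≤ 11/42 ≈ 0.262.


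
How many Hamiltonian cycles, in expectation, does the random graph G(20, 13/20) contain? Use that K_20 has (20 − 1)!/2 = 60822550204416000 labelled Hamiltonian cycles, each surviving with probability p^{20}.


K_20 has (20 − 1)!/2 = 60822550204416000 labelled Hamiltonian cycles.
For each such Hamiltonian cycle H, let X_H = 1 if all 20 edges of H are present in G. Then P[X_H = 1] = p^{20} = (13/20)^{20} = 19004963774880799438801/104857600000000000000000000.
By linearity of expectation: E[X] = Σ_H E[X_H] = 60822550204416000 · p^{20} = 60822550204416000 · 19004963774880799438801/104857600000000000000000000 = 282209561360057334695429506990221/25600000000000000000.
Numerically: E[X] ≈ 1.1024e+13.

E[X] = 60822550204416000 · (13/20)^{20} = 282209561360057334695429506990221/25600000000000000000 ≈ 1.1024e+13.


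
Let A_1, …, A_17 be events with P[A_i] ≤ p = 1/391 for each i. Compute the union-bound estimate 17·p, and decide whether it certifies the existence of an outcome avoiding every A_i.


Union bound: P[∪_{i=1}^{17} A_i] ≤ Σ_i P[A_i] ≤ 17·p = 17·(1/391) = 1/23.
Numerically: 1/23 ≈ 0.0435.
Is 1/23 < 1? YES.
Since P[∪ A_i] ≤ 1/23 < 1, the complement has P[∩ A_i^c] ≥ 1 − 1/23 = 22/23 > 0, so some outcome avoids every A_i.

17·p = 1/23 ≈ 0.0435; existence CERTIFIED by the union bound.


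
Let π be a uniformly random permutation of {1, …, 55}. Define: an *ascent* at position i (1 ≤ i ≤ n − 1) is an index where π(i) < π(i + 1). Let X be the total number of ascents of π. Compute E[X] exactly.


Write X = Σ X_I over i = 1, …, 54, with X_I the indicator of one ascent.
There are 54 indicators.
For each fixed i, the pair (π(i), π(i+1)) is a uniformly random ordered pair of distinct values from {1, …, 55}; by symmetry P[π(i) < π(i+1)] = 1/2.
By linearity: E[X] = 54 · (1/2) = (55 − 1) · (1/2) = 27 ≈ 27.000.

E[X] = 27 = 27.000.


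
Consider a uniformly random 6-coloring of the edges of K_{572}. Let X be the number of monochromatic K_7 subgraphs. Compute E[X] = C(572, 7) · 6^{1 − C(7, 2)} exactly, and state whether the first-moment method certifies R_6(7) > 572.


E[X] = C(572, 7) · 6^{1 − 21} = 3831215212271304 · 6^{−20} = 3831215212271304/3656158440062976.
As a reduced fraction: E[X] = 17737107464219/16926659444736 ≈ 1.047880.
Is E[X] < 1? NO.
Since E[X] ≥ 1, the first-moment bound is inconclusive at n = 572; it does NOT by itself certify R_6(7) > 572.

E[X] = 17737107464219/16926659444736 ≈ 1.047880; E[X] ≥ 1; first-moment method inconclusive here.


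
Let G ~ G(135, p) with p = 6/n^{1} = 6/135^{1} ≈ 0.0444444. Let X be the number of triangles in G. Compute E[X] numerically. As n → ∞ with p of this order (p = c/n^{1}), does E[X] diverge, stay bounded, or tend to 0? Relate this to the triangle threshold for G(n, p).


Number of potential triangles: C(135, 3) = 400995.
Each occurs with probability p³ ≈ (0.0444444)³ ≈ 8.77914952e-05.
By linearity: E[X] = C(135, 3)·p³ ≈ 400995 · 8.77914952e-05 ≈ 35.203951.
Here α = 1, so p = 6/n is exactly at the triangle threshold p ~ 1/n. Asymptotically E[X] → c³/6 = 6³/6 = 36 ≈ 36.000000, a bounded constant. In this regime the triangle count is asymptotically Poisson(c³/6).

E[X] ≈ 35.203951; in regime p = Θ(1/n^{1}) E[X] stays bounded (at the triangle threshold p ~ 1/n).


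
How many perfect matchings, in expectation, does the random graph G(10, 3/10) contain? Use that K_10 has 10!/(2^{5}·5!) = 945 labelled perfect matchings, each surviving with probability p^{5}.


K_10 has 10!/(2^{5}·5!) = 945 labelled perfect matchings.
For each such perfect matching H, let X_H = 1 if all 5 edges of H are present in G. Then P[X_H = 1] = p^{5} = (3/10)^{5} = 243/100000.
By linearity of expectation: E[X] = Σ_H E[X_H] = 945 · p^{5} = 945 · 243/100000 = 45927/20000.
Numerically: E[X] ≈ 2.29635.

E[X] = 945 · (3/10)^{5} = 45927/20000 ≈ 2.29635.


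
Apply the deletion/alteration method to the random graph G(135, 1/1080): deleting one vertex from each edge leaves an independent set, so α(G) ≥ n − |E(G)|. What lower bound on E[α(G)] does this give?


E[|E(G)|] = C(135, 2)·p = 9045 · (1/1080) = 67/8.
E[α(G)] ≥ n − E[|E(G)|] = 135 − 67/8 = 1013/8.
Numerically: ≈ 126.625.
(This is only a lower bound; the true E[α(G)] may be larger.)

E[α(G)] ≥ 1013/8 ≈ 126.625.


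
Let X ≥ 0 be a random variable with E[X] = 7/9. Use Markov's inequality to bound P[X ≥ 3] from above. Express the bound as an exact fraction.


μ = E[X] = 7/9, a = 3.
Markov: P[X ≥ 3] ≤ μ/a = (7/9)/3 = 7/27.
Numerically: ≈ 0.2593.
(Since a = 3 > μ = 0.7778, the bound 7/27 is < 1 and informative.)

P[X ≥ 3] ≤ 7/27 ≈ 0.2593.


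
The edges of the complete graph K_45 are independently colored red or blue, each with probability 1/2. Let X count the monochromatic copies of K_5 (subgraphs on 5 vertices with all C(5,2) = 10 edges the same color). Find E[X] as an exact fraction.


Let X = Σ_S X_S over the C(45, 5) = 1221759 subsets S of size 5, where X_S = 1 if the K_5 on S is monochromatic.
For a fixed S, the K_5 on S has C(5, 2) = 10 edges. P[all 10 edges red] = (1/2)^10, and likewise for blue, so P[monochromatic] = 2·(1/2)^10 = 2^{1 − 10} = 1/512.
By linearity of expectation: E[X] = C(45, 5) · 2^{1 − 10} = 1221759 · 1/512 = 1221759/512.
Numerically: E[X] ≈ 2386.24805.

E[X] = C(45,5)·2^(1−C(5,2)) = 1221759/512 ≈ 2386.24805.


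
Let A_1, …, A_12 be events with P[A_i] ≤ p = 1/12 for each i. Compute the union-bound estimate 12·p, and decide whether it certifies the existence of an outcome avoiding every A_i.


Union bound: P[∪_{i=1}^{12} A_i] ≤ Σ_i P[A_i] ≤ 12·p = 12·(1/12) = 1.
Numerically: 1 ≈ 1.0000000.
Is 1 < 1? NO.
Since the bound 1 is ≥ 1, the union bound is uninformative here; it does NOT by itself certify existence.

12·p = 1 ≈ 1.0000000; existence NOT certified by the union bound.


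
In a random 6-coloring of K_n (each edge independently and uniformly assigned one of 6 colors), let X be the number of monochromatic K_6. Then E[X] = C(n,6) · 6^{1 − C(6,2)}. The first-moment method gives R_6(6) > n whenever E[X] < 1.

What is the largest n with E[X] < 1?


We need C(n, 6) · 6^{1 − 15} < 1, i.e. C(n, 6) < 6^{15 − 1} = 78364164096.
Check values of n near the boundary:
  n = 193: C(193, 6) = 66364016544; 66364016544 < 78364164096? YES
  n = 194: C(194, 6) = 68482017072; 68482017072 < 78364164096? YES
  n = 195: C(195, 6) = 70656049360; 70656049360 < 78364164096? YES
  n = 196: C(196, 6) = 72887293024; 72887293024 < 78364164096? YES
  n = 197: C(197, 6) = 75176946208; 75176946208 < 78364164096? YES
  n = 198: C(198, 6) = 77526225777; 77526225777 < 78364164096? YES
  n = 199: C(199, 6) = 79936367511; 79936367511 < 78364164096? NO
  n = 200: C(200, 6) = 82408626300; 82408626300 < 78364164096? NO
  n = 201: C(201, 6) = 84944276340; 84944276340 < 78364164096? NO
The largest n with C(n, 6) < 78364164096 is n = 198 (where E[X] = 25842075259/26121388032 ≈ 0.9893). Hence R_6(6) > 198, i.e. R_6(6) ≥ 199.

Largest n = 198; hence R_6(6) > 198.


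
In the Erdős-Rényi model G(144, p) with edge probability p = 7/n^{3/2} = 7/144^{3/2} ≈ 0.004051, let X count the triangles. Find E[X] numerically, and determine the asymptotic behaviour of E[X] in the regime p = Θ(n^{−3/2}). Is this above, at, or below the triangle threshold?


Number of potential triangles: C(144, 3) = 487344.
Each occurs with probability p³ ≈ (0.004051)³ ≈ 6.647570e-08.
By linearity: E[X] = C(144, 3)·p³ ≈ 487344 · 6.647570e-08 ≈ 0.0324.
Since α = 3/2 > 1, p = c/n^{3/2} = o(1/n) is below the triangle threshold p ~ 1/n. Asymptotically E[X] ~ (c³/6)·n^{3(1−α)} = (7³/6)·n^{-1.5} → 0, so by Markov's inequality G has no triangles w.h.p.

E[X] ≈ 0.0324; in regime p = Θ(1/n^{3/2}) E[X] tends to 0 (below the triangle threshold p ~ 1/n).


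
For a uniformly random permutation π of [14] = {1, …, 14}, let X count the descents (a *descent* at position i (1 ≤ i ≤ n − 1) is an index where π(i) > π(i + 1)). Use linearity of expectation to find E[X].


Write X = Σ X_I over i = 1, …, 13, with X_I the indicator of one descent.
There are 13 indicators.
For each fixed i, the pair (π(i), π(i+1)) is a uniformly random ordered pair of distinct values from {1, …, 14}; by symmetry P[π(i) > π(i+1)] = 1/2.
By linearity: E[X] = 13 · (1/2) = (14 − 1) · (1/2) = 13/2 ≈ 6.5000.

E[X] = 13/2 = 6.5000.


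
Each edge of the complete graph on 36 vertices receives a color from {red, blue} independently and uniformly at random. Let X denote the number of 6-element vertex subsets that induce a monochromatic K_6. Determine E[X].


Let X = Σ_S X_S over the C(36, 6) = 1947792 subsets S of size 6, where X_S = 1 if the K_6 on S is monochromatic.
For a fixed S, the K_6 on S has C(6, 2) = 15 edges. P[all 15 edges red] = (1/2)^15, and likewise for blue, so P[monochromatic] = 2·(1/2)^15 = 2^{1 − 15} = 1/16384.
Summing: E[X] = C(36, 6) · 2^{1 − 15} = 1947792 · 1/16384 = 121737/1024.
Numerically: E[X] ≈ 118.884.

E[X] = C(36,6)·2^(1−C(6,2)) = 121737/1024 ≈ 118.884.


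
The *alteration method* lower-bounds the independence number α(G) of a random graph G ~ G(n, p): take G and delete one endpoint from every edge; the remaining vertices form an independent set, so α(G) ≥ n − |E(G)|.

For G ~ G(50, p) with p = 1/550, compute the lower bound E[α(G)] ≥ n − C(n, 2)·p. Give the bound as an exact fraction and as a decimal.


E[|E(G)|] = C(50, 2)·p = 1225 · (1/550) = 49/22.
E[α(G)] ≥ n − E[|E(G)|] = 50 − 49/22 = 1051/22.
Numerically: ≈ 47.77273.
(This is only a lower bound; the true E[α(G)] may be larger.)

E[α(G)] ≥ 1051/22 ≈ 47.77273.


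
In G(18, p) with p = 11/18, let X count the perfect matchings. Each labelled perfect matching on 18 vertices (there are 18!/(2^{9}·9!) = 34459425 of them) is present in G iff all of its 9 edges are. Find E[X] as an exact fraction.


K_18 has 18!/(2^{9}·9!) = 34459425 labelled perfect matchings.
For each such perfect matching H, let X_H = 1 if all 9 edges of H are present in G. Then P[X_H = 1] = p^{9} = (11/18)^{9} = 2357947691/198359290368.
By linearity: E[X] = Σ_H E[X_H] = 34459425 · p^{9} = 34459425 · 2357947691/198359290368 = 1003129896443675/2448880128.
Numerically: E[X] ≈ 4.096e+05.

E[X] = 34459425 · (11/18)^{9} = 1003129896443675/2448880128 ≈ 4.096e+05.


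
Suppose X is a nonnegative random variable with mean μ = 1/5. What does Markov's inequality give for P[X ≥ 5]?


μ = E[X] = 1/5, a = 5.
Markov: P[X ≥ 5] ≤ μ/a = (1/5)/5 = 1/25.
Numerically: ≈ 0.040.
(Since a = 5 > μ = 0.200, the bound 1/25 is < 1 and informative.)

P[X ≥ 5] ≤ 1/25 ≈ 0.040.


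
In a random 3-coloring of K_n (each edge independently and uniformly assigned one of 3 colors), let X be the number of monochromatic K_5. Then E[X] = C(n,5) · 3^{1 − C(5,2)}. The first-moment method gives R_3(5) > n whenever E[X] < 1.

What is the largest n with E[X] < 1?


We need C(n, 5) · 3^{1 − 10} < 1, i.e. C(n, 5) < 3^{10 − 1} = 19683.
Check values of n near the boundary:
  n = 17: C(17, 5) = 6188; 6188 < 19683? YES
  n = 18: C(18, 5) = 8568; 8568 < 19683? YES
  n = 19: C(19, 5) = 11628; 11628 < 19683? YES
  n = 20: C(20, 5) = 15504; 15504 < 19683? YES
  n = 21: C(21, 5) = 20349; 20349 < 19683? NO
  n = 22: C(22, 5) = 26334; 26334 < 19683? NO
  n = 23: C(23, 5) = 33649; 33649 < 19683? NO
The largest n with C(n, 5) < 19683 is n = 20 (where E[X] = 5168/6561 ≈ 0.788). Hence R_3(5) > 20, i.e. R_3(5) ≥ 21.

Largest n = 20; hence R_3(5) > 20.


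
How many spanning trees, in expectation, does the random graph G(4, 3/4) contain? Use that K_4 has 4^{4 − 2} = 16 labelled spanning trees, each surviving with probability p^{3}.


K_4 has 4^{4 − 2} = 16 labelled spanning trees.
For each such spanning tree H, let X_H = 1 if all 3 edges of H are present in G. Then P[X_H = 1] = p^{3} = (3/4)^{3} = 27/64.
Summing the indicators: E[X] = Σ_H E[X_H] = 16 · p^{3} = 16 · 27/64 = 27/4.
Numerically: E[X] ≈ 6.75.

E[X] = 16 · (3/4)^{3} = 27/4 ≈ 6.75.


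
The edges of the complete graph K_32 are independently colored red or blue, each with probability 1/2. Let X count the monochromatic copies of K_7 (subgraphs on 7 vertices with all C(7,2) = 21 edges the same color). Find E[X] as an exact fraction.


Let X = Σ_S X_S over the C(32, 7) = 3365856 subsets S of size 7, where X_S = 1 if the K_7 on S is monochromatic.
For a fixed S, the K_7 on S has C(7, 2) = 21 edges. P[all 21 edges red] = (1/2)^21, and likewise for blue, so P[monochromatic] = 2·(1/2)^21 = 2^{1 − 21} = 1/1048576.
By linearity of expectation: E[X] = C(32, 7) · 2^{1 − 21} = 3365856 · 1/1048576 = 105183/32768.
Numerically: E[X] ≈ 3.2099.

E[X] = C(32,7)·2^(1−C(7,2)) = 105183/32768 ≈ 3.2099.


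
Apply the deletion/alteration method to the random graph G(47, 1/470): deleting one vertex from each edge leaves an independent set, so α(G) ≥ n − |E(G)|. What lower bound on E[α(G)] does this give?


E[|E(G)|] = C(47, 2)·p = 1081 · (1/470) = 23/10.
E[α(G)] ≥ n − E[|E(G)|] = 47 − 23/10 = 447/10.
Numerically: ≈ 44.7000.
(This is only a lower bound; the true E[α(G)] may be larger.)

E[α(G)] ≥ 447/10 ≈ 44.7000.


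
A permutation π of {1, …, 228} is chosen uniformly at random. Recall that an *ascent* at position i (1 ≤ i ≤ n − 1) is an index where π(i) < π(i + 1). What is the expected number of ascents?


Write X = Σ X_I over i = 1, …, 227, with X_I the indicator of one ascent.
There are 227 indicators.
For each fixed i, the pair (π(i), π(i+1)) is a uniformly random ordered pair of distinct values from {1, …, 228}; by symmetry P[π(i) < π(i+1)] = 1/2.
By linearity: E[X] = 227 · (1/2) = (228 − 1) · (1/2) = 227/2 ≈ 113.500000.

E[X] = 227/2 = 113.500000.


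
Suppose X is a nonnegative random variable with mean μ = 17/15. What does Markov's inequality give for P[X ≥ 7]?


μ = E[X] = 17/15, a = 7.
Markov: P[X ≥ 7] ≤ μ/a = (17/15)/7 = 17/105.
Numerically: ≈ 0.16190.
(Since a = 7 > μ = 1.13333, the bound 17/105 is < 1 and informative.)

P[X ≥ 7] ≤ 17/105 ≈ 0.16190.


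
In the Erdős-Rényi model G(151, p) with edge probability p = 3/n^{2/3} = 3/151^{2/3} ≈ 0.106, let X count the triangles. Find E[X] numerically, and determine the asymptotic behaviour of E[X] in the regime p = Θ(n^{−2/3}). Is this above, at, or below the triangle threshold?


Number of potential triangles: C(151, 3) = 562475.
Each occurs with probability p³ ≈ (0.106)³ ≈ 1.18416e-03.
By linearity: E[X] = C(151, 3)·p³ ≈ 562475 · 1.18416e-03 ≈ 666.060.
Since α = 2/3 < 1, p = c/n^{2/3} ≫ 1/n is above the triangle threshold p ~ 1/n. Asymptotically E[X] ~ (c³/6)·n^{3(1−α)} = (3³/6)·n^{1} → ∞; triangles are abundant w.h.p.

E[X] ≈ 666.060; in regime p = Θ(1/n^{2/3}) E[X] diverges (above the triangle threshold p ~ 1/n).


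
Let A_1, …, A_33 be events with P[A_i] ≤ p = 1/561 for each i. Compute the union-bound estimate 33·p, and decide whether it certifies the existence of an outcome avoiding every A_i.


Union bound: P[∪_{i=1}^{33} A_i] ≤ Σ_i P[A_i] ≤ 33·p = 33·(1/561) = 1/17.
Numerically: 1/17 ≈ 0.05882.
Is 1/17 < 1? YES.
Since P[∪ A_i] ≤ 1/17 < 1, the complement has P[∩ A_i^c] ≥ 1 − 1/17 = 16/17 > 0, so some outcome avoids every A_i.

33·p = 1/17 ≈ 0.05882; existence CERTIFIED by the union bound.


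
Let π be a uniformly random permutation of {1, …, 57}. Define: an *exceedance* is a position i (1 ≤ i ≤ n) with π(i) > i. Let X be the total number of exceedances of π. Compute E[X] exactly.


Write X = Σ_{i=1}^{57} X_i, where X_i = 1_{π(i) > i}.
For each fixed i, π(i) is uniform over {1, …, 57} (marginal of a uniform permutation), so P[π(i) > i] = (n − i)/n. Summing: Σ_{i=1}^{57} (n − i)/n = (0 + 1 + … + 56)/57 = 57(57 − 1)/(2·57) = (57 − 1)/2.
Hence E[X] = Σ_{i=1}^{57} (57 − i)/57 = 28 ≈ 28.000.

E[X] = 28 = 28.000.


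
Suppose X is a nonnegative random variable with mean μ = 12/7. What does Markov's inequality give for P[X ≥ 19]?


μ = E[X] = 12/7, a = 19.
Markov: P[X ≥ 19] ≤ μ/a = (12/7)/19 = 12/133.
Numerically: ≈ 0.0902.
(Since a = 19 > μ = 1.7143, the bound 12/133 is < 1 and informative.)

P[X ≥ 19] ≤ 12/133 ≈ 0.0902.


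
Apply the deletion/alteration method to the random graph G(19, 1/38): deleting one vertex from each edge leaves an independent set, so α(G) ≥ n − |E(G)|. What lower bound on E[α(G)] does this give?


E[|E(G)|] = C(19, 2)·p = 171 · (1/38) = 9/2.
E[α(G)] ≥ n − E[|E(G)|] = 19 − 9/2 = 29/2.
Numerically: ≈ 14.50000.
(This is only a lower bound; the true E[α(G)] may be larger.)

E[α(G)] ≥ 29/2 ≈ 14.50000.


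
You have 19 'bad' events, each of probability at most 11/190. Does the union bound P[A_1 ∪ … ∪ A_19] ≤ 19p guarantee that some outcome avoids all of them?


Union bound: P[∪_{i=1}^{19} A_i] ≤ Σ_i P[A_i] ≤ 19·p = 19·(11/190) = 11/10.
Numerically: 11/10 ≈ 1.1000.
Is 11/10 < 1? NO.
Since the bound 11/10 is ≥ 1, the union bound is uninformative here; it does NOT by itself certify existence.

19·p = 11/10 ≈ 1.1000; existence NOT certified by the union bound.


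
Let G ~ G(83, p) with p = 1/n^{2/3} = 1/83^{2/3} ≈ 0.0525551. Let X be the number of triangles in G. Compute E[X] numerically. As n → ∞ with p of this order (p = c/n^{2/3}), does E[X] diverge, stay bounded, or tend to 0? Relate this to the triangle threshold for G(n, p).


Number of potential triangles: C(83, 3) = 91881.
Each occurs with probability p³ ≈ (0.0525551)³ ≈ 1.45158949e-04.
By linearity: E[X] = C(83, 3)·p³ ≈ 91881 · 1.45158949e-04 ≈ 13.337349.
Since α = 2/3 < 1, p = c/n^{2/3} ≫ 1/n is above the triangle threshold p ~ 1/n. Asymptotically E[X] ~ (c³/6)·n^{3(1−α)} = (1³/6)·n^{1} → ∞; triangles are abundant w.h.p.

E[X] ≈ 13.337349; in regime p = Θ(1/n^{2/3}) E[X] diverges (above the triangle threshold p ~ 1/n).


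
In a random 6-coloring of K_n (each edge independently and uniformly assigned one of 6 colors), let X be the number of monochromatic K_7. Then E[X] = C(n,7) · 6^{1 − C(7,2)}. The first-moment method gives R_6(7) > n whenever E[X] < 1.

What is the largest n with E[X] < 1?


We need C(n, 7) · 6^{1 − 21} < 1, i.e. C(n, 7) < 6^{21 − 1} = 3656158440062976.
Check values of n near the boundary:
  n = 566: C(566, 7) = 3557206237959440; 3557206237959440 < 3656158440062976? YES
  n = 567: C(567, 7) = 3601671315933933; 3601671315933933 < 3656158440062976? YES
  n = 568: C(568, 7) = 3646611956239704; 3646611956239704 < 3656158440062976? YES
  n = 569: C(569, 7) = 3692032389858348; 3692032389858348 < 3656158440062976? NO
The largest n with C(n, 7) < 3656158440062976 is n = 568 (where E[X] = 16882462760369/16926659444736 ≈ 0.9974). Hence R_6(7) > 568, i.e. R_6(7) ≥ 569.

Largest n = 568; hence R_6(7) > 568.


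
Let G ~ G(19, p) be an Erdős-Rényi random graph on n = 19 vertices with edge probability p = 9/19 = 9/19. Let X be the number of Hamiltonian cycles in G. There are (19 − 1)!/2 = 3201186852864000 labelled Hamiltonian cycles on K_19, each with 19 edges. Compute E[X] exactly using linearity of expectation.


K_19 has (19 − 1)!/2 = 3201186852864000 labelled Hamiltonian cycles.
For each such Hamiltonian cycle H, let X_H = 1 if all 19 edges of H are present in G. Then P[X_H = 1] = p^{19} = (9/19)^{19} = 1350851717672992089/1978419655660313589123979.
By linearity of expectation: E[X] = Σ_H E[X_H] = 3201186852864000 · p^{19} = 3201186852864000 · 1350851717672992089/1978419655660313589123979 = 4324328758783534194876278992896000/1978419655660313589123979.
Numerically: E[X] ≈ 2.186e+09.

E[X] = 3201186852864000 · (9/19)^{19} = 4324328758783534194876278992896000/1978419655660313589123979 ≈ 2.186e+09.


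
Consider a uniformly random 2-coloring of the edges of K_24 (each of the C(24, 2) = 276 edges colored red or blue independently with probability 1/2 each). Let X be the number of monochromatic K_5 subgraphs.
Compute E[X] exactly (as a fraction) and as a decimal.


Let X = Σ_S X_S over the C(24, 5) = 42504 subsets S of size 5, where X_S = 1 if the K_5 on S is monochromatic.
For a fixed S, the K_5 on S has C(5, 2) = 10 edges. P[all 10 edges red] = (1/2)^10, and likewise for blue, so P[monochromatic] = 2·(1/2)^10 = 2^{1 − 10} = 1/512.
By linearity: E[X] = C(24, 5) · 2^{1 − 10} = 42504 · 1/512 = 5313/64.
Numerically: E[X] ≈ 83.0156.

E[X] = C(24,5)·2^(1−C(5,2)) = 5313/64 ≈ 83.0156.


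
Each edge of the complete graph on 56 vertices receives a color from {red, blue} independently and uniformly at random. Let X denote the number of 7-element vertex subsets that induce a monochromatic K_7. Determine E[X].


Let X = Σ_S X_S over the C(56, 7) = 231917400 subsets S of size 7, where X_S = 1 if the K_7 on S is monochromatic.
For a fixed S, the K_7 on S has C(7, 2) = 21 edges. P[all 21 edges red] = (1/2)^21, and likewise for blue, so P[monochromatic] = 2·(1/2)^21 = 2^{1 − 21} = 1/1048576.
By linearity: E[X] = C(56, 7) · 2^{1 − 21} = 231917400 · 1/1048576 = 28989675/131072.
Numerically: E[X] ≈ 221.1737.

E[X] = C(56,7)·2^(1−C(7,2)) = 28989675/131072 ≈ 221.1737.


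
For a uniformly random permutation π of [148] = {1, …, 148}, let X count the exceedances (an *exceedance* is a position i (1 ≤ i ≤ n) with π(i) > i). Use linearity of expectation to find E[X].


Write X = Σ_{i=1}^{148} X_i, where X_i = 1_{π(i) > i}.
For each fixed i, π(i) is uniform over {1, …, 148} (marginal of a uniform permutation), so P[π(i) > i] = (n − i)/n. Summing: Σ_{i=1}^{148} (n − i)/n = (0 + 1 + … + 147)/148 = 148(148 − 1)/(2·148) = (148 − 1)/2.
Hence E[X] = Σ_{i=1}^{148} (148 − i)/148 = 147/2 ≈ 73.500000.

E[X] = 147/2 = 73.500000.


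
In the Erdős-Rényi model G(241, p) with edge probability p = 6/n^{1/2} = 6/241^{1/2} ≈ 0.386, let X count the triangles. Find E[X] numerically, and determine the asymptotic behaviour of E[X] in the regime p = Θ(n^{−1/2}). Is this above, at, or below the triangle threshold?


Number of potential triangles: C(241, 3) = 2303960.
Each occurs with probability p³ ≈ (0.386)³ ≈ 5.77335e-02.
By linearity: E[X] = C(241, 3)·p³ ≈ 2303960 · 5.77335e-02 ≈ 133015.767.
Since α = 1/2 < 1, p = c/n^{1/2} ≫ 1/n is above the triangle threshold p ~ 1/n. Asymptotically E[X] ~ (c³/6)·n^{3(1−α)} = (6³/6)·n^{1.5} → ∞; triangles are abundant w.h.p.

E[X] ≈ 133015.767; in regime p = Θ(1/n^{1/2}) E[X] diverges (above the triangle threshold p ~ 1/n).


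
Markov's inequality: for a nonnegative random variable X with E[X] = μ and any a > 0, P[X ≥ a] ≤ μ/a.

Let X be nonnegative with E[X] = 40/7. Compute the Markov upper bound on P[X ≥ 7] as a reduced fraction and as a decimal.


μ = E[X] = 40/7, a = 7.
Markov: P[X ≥ 7] ≤ μ/a = (40/7)/7 = 40/49.
Numerically: ≈ 0.81633.
(Since a = 7 > μ = 5.71429, the bound 40/49 is < 1 and informative.)

P[X ≥ 7] ≤ 40/49 ≈ 0.81633.


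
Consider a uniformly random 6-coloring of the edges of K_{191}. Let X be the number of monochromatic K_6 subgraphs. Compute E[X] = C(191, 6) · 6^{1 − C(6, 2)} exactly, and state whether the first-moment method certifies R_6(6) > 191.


E[X] = C(191, 6) · 6^{1 − 15} = 62291483793 · 6^{−14} = 62291483793/78364164096.
As a reduced fraction: E[X] = 6921275977/8707129344 ≈ 0.794898.
Is E[X] < 1? YES.
Since E[X] < 1, there exists a 6-coloring of K_{191} with no monochromatic K_6; hence R_6(6) > 191.

E[X] = 6921275977/8707129344 ≈ 0.794898; E[X] < 1, so R_6(6) > 191.


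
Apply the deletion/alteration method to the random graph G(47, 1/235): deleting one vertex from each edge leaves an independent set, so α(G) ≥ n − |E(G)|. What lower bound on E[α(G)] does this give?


E[|E(G)|] = C(47, 2)·p = 1081 · (1/235) = 23/5.
E[α(G)] ≥ n − E[|E(G)|] = 47 − 23/5 = 212/5.
Numerically: ≈ 42.400.
(This is only a lower bound; the true E[α(G)] may be larger.)

E[α(G)] ≥ 212/5 ≈ 42.400.


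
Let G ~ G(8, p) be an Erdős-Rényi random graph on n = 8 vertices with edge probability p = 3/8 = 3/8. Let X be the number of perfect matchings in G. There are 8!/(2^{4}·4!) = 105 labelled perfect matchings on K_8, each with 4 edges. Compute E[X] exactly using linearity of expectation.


K_8 has 8!/(2^{4}·4!) = 105 labelled perfect matchings.
For each such perfect matching H, let X_H = 1 if all 4 edges of H are present in G. Then P[X_H = 1] = p^{4} = (3/8)^{4} = 81/4096.
By linearity: E[X] = Σ_H E[X_H] = 105 · p^{4} = 105 · 81/4096 = 8505/4096.
Numerically: E[X] ≈ 2.076.

E[X] = 105 · (3/8)^{4} = 8505/4096 ≈ 2.076.


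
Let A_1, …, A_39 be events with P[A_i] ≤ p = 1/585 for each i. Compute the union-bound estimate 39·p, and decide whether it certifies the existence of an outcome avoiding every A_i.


Union bound: P[∪_{i=1}^{39} A_i] ≤ Σ_i P[A_i] ≤ 39·p = 39·(1/585) = 1/15.
Numerically: 1/15 ≈ 0.067.
Is 1/15 < 1? YES.
Since P[∪ A_i] ≤ 1/15 < 1, the complement has P[∩ A_i^c] ≥ 1 − 1/15 = 14/15 > 0, so some outcome avoids every A_i.

39·p = 1/15 ≈ 0.067; existence CERTIFIED by the union bound.


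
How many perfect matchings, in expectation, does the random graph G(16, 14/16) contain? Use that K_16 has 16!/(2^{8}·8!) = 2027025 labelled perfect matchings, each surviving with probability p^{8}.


K_16 has 16!/(2^{8}·8!) = 2027025 labelled perfect matchings.
For each such perfect matching H, let X_H = 1 if all 8 edges of H are present in G. Then P[X_H = 1] = p^{8} = (7/8)^{8} = 5764801/16777216.
By linearity of expectation: E[X] = Σ_H E[X_H] = 2027025 · p^{8} = 2027025 · 5764801/16777216 = 11685395747025/16777216.
Numerically: E[X] ≈ 696504.

E[X] = 2027025 · (7/8)^{8} = 11685395747025/16777216 ≈ 696504.


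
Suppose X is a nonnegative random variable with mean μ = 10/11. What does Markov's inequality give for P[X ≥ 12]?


μ = E[X] = 10/11, a = 12.
Markov: P[X ≥ 12] ≤ μ/a = (10/11)/12 = 5/66.
Numerically: ≈ 0.07576.
(Since a = 12 > μ = 0.90909, the bound 5/66 is < 1 and informative.)

P[X ≥ 12] ≤ 5/66 ≈ 0.07576.


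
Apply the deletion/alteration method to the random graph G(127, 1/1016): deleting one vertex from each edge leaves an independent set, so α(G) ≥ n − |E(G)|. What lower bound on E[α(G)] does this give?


E[|E(G)|] = C(127, 2)·p = 8001 · (1/1016) = 63/8.
E[α(G)] ≥ n − E[|E(G)|] = 127 − 63/8 = 953/8.
Numerically: ≈ 119.125000.
(This is only a lower bound; the true E[α(G)] may be larger.)

E[α(G)] ≥ 953/8 ≈ 119.125000.


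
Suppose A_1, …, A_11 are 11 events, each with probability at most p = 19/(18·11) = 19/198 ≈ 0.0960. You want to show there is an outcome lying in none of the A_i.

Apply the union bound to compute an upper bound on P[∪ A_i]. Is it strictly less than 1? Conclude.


Union bound: P[∪_{i=1}^{11} A_i] ≤ Σ_i P[A_i] ≤ 11·p = 11·(19/198) = 19/18.
Numerically: 19/18 ≈ 1.0556.
Is 19/18 < 1? NO.
Since the bound 19/18 is ≥ 1, the union bound is uninformative here; it does NOT by itself certify existence.

11·p = 19/18 ≈ 1.0556; existence NOT certified by the union bound.


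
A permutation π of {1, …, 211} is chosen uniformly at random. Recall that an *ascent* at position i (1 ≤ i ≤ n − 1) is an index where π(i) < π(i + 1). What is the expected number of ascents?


Write X = Σ X_I over i = 1, …, 210, with X_I the indicator of one ascent.
There are 210 indicators.
For each fixed i, the pair (π(i), π(i+1)) is a uniformly random ordered pair of distinct values from {1, …, 211}; by symmetry P[π(i) < π(i+1)] = 1/2.
By linearity: E[X] = 210 · (1/2) = (211 − 1) · (1/2) = 105 ≈ 105.00000.

E[X] = 105 = 105.00000.


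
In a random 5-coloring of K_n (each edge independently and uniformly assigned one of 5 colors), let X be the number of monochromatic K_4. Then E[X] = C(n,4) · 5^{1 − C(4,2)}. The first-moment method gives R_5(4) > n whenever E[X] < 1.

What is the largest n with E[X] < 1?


We need C(n, 4) · 5^{1 − 6} < 1, i.e. C(n, 4) < 5^{6 − 1} = 3125.
Check values of n near the boundary:
  n = 17: C(17, 4) = 2380; 2380 < 3125? YES
  n = 18: C(18, 4) = 3060; 3060 < 3125? YES
  n = 19: C(19, 4) = 3876; 3876 < 3125? NO
The largest n with C(n, 4) < 3125 is n = 18 (where E[X] = 612/625 ≈ 0.9792). Hence R_5(4) > 18, i.e. R_5(4) ≥ 19.

Largest n = 18; hence R_5(4) > 18.


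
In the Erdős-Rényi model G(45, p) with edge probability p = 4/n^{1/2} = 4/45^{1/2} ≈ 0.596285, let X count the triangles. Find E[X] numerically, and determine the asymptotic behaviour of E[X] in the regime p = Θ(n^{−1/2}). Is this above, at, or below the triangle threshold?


Number of potential triangles: C(45, 3) = 14190.
Each occurs with probability p³ ≈ (0.596285)³ ≈ 2.12012371e-01.
By linearity: E[X] = C(45, 3)·p³ ≈ 14190 · 2.12012371e-01 ≈ 3008.455547.
Since α = 1/2 < 1, p = c/n^{1/2} ≫ 1/n is above the triangle threshold p ~ 1/n. Asymptotically E[X] ~ (c³/6)·n^{3(1−α)} = (4³/6)·n^{1.5} → ∞; triangles are abundant w.h.p.

E[X] ≈ 3008.455547; in regime p = Θ(1/n^{1/2}) E[X] diverges (above the triangle threshold p ~ 1/n).


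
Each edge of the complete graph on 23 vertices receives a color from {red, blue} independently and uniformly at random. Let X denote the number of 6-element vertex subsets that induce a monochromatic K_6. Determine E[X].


Let X = Σ_S X_S over the C(23, 6) = 100947 subsets S of size 6, where X_S = 1 if the K_6 on S is monochromatic.
For a fixed S, the K_6 on S has C(6, 2) = 15 edges. P[all 15 edges red] = (1/2)^15, and likewise for blue, so P[monochromatic] = 2·(1/2)^15 = 2^{1 − 15} = 1/16384.
Summing: E[X] = C(23, 6) · 2^{1 − 15} = 100947 · 1/16384 = 100947/16384.
Numerically: E[X] ≈ 6.16132.

E[X] = C(23,6)·2^(1−C(6,2)) = 100947/16384 ≈ 6.16132.


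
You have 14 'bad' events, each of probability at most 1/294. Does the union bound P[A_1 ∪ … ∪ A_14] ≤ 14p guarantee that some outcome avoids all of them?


Union bound: P[∪_{i=1}^{14} A_i] ≤ Σ_i P[A_i] ≤ 14·p = 14·(1/294) = 1/21.
Numerically: 1/21 ≈ 0.048.
Is 1/21 < 1? YES.
Since P[∪ A_i] ≤ 1/21 < 1, the complement has P[∩ A_i^c] ≥ 1 − 1/21 = 20/21 > 0, so some outcome avoids every A_i.

14·p = 1/21 ≈ 0.048; existence CERTIFIED by the union bound.
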